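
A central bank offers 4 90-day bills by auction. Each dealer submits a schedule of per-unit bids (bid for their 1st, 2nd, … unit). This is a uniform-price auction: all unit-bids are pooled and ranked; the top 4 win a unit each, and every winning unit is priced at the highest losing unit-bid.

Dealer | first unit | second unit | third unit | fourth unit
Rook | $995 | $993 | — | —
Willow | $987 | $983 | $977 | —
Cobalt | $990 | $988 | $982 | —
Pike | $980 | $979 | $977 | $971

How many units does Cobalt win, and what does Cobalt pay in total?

Merging the schedules and taking the best 4: 995 (Rook-1), 993 (Rook-2), 990 (Cobalt-1), 988 (Cobalt-2)
Highest rejected unit-bid = $987.
Cobalt wins 2 unit(s) at $987 each.

Cobalt: 2 units, pays $1,974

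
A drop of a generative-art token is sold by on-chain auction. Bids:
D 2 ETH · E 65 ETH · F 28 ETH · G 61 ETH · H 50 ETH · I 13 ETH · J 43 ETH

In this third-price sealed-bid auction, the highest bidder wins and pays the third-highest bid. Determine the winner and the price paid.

E pays 50 ETH

Rule: the highest bidder wins and pays the third-highest bid.
Sorting bids: 65 (E) > 61 (G) > 50 (H) > 43 (J) > 28 (F) > 13 (I) > …
E is highest; pays the third-highest bid, 50 ETH.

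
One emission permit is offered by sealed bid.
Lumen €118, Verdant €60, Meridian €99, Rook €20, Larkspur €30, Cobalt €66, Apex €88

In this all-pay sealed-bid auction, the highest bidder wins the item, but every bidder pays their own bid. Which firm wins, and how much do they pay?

Lumen pays €118

Bids ranked: 118 (Lumen) > 99 (Meridian) > 88 (Apex) > 66 (Cobalt) > 60 (Verdant) > 30 (Larkspur) > …
Lumen wins with the top bid; all bids are sunk regardless.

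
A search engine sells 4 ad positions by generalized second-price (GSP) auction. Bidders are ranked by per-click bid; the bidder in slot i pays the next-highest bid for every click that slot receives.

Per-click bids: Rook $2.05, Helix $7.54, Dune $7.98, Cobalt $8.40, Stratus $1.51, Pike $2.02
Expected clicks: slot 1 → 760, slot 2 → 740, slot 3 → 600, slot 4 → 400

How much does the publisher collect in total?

Per-click bids in order: $8.40 (Cobalt) > $7.98 (Dune) > $7.54 (Helix) > $2.05 (Rook) > $2.02 (Pike) > …
Slot 1: Cobalt pays $7.98 × 760 = $6064.80
Slot 2: Dune pays $7.54 × 740 = $5579.60
Slot 3: Helix pays $2.05 × 600 = $1230.00
Slot 4: Rook pays $2.02 × 400 = $808.00
Total = $13682.40

Total revenue: $13682.40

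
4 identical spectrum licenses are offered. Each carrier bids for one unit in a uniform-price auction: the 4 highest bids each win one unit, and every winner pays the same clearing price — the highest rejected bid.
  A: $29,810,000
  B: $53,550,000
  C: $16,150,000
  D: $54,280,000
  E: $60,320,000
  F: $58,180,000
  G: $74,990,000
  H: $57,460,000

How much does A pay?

A pays $0

Ordering the bids: 74,990,000 (G), 60,320,000 (E), 58,180,000 (F), 57,460,000 (H), 54,280,000 (D), 53,550,000 (B), …
Top 4: G, E, F, H.
Highest unsuccessful bid: $54,280,000 → clearing price.
A does not win → pays $0.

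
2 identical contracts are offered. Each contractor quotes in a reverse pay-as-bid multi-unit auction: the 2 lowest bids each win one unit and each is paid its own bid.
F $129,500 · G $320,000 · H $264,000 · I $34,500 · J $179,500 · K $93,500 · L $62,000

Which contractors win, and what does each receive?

Bids ranked low→high: 34,500 (I), 62,000 (L), 93,500 (K), 129,500 (F), …
The 2 lowest are I, L.
Each winner is paid its own bid: I $34,500, L $62,000.

I $34,500, L $62,000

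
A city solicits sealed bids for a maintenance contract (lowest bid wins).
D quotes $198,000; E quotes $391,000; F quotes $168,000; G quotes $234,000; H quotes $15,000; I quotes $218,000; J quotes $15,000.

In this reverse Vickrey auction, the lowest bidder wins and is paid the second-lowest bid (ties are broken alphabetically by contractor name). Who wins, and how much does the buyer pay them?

Sorting bids: 15,000 (H) < 15,000 (J) < 168,000 (F) < 198,000 (D) < 218,000 (I) < 234,000 (G) < …
Tie at $15,000 → H wins by tie-break.
H is lowest; is paid the second-lowest bid, $15,000.

H is paid $15,000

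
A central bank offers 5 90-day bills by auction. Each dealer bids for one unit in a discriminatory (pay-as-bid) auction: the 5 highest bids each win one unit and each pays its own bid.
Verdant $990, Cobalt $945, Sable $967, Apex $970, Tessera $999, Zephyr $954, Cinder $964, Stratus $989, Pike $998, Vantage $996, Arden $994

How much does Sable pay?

Ordering the bids: 999 (Tessera), 998 (Pike), 996 (Vantage), 994 (Arden), 990 (Verdant), 989 (Stratus), 970 (Apex), …
The 5 highest are Tessera, Pike, Vantage, Arden, Verdant.
Sable does not win → $0.

Sable pays $0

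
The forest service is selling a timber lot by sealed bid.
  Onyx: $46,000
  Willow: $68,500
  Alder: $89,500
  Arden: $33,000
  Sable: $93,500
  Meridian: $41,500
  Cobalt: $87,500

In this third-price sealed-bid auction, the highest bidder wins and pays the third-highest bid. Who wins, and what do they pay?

Rule: the highest bidder wins and pays the third-highest bid.
Sorting bids: 93,500 (Sable) > 89,500 (Alder) > 87,500 (Cobalt) > 68,500 (Willow) > 46,000 (Onyx) > 41,500 (Meridian) > …
Sable is highest; pays the third-highest bid, $87,500.

Sable pays $87,500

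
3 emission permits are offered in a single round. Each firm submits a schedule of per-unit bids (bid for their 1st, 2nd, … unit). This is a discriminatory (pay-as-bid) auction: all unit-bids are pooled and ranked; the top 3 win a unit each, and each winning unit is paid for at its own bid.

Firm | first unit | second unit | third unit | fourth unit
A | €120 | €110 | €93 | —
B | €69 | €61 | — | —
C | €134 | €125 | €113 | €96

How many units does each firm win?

A 1, C 2

Merging the schedules and taking the best 3: 134 (C-1), 125 (C-2), 120 (A-1)
Next rejected bid: €113 (not a price — pay-as-bid).
Allocation: A 1, C 2.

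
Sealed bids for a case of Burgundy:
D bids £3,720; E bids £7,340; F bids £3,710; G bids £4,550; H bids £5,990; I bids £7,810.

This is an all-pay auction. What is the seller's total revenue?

Total revenue: £33,120

Bids ranked: 7,810 (I) > 7,340 (E) > 5,990 (H) > 4,550 (G) > 3,720 (D) > 3,710 (F)
I wins with the top bid; all bids are sunk regardless.
Every bidder forfeits their bid regardless of winning.
Revenue = 3,720 + 7,340 + 3,710 + 4,550 + 5,990 + 7,810 = £33,120.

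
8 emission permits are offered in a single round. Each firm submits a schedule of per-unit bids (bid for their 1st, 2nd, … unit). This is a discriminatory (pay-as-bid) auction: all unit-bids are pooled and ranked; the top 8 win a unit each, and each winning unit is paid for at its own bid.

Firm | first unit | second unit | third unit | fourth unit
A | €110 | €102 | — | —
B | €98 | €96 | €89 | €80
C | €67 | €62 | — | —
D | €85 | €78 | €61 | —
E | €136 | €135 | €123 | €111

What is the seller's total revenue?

All unit-bids, highest first — top 8: 136 (E-1), 135 (E-2), 123 (E-3), 111 (E-4), 110 (A-1), 102 (A-2), 98 (B-1), 96 (B-2)
Next rejected bid: €89 (not a price — pay-as-bid).
Each winning unit pays its own bid.
Revenue = 136 + 135 + 123 + 111 + 110 + 102 + 98 + 96 = €911.

Total revenue: €911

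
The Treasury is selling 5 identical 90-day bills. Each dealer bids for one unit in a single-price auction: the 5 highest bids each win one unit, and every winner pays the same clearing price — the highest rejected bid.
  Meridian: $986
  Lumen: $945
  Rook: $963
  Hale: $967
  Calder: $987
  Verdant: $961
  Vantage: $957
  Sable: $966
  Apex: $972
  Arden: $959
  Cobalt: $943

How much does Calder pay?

Calder pays $963

Sorting: 987 (Calder), 986 (Meridian), 972 (Apex), 967 (Hale), 966 (Sable), 963 (Rook), 961 (Verdant), …
Top 5: Calder, Meridian, Apex, Hale, Sable.
First losing bid is Rook's $963, which sets the uniform price.
Calder wins → pays $963.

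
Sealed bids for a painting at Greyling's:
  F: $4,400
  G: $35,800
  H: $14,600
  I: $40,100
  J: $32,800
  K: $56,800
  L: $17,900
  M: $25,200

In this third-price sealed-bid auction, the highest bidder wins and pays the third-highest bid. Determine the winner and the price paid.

K pays $35,800

Rule: the highest bidder wins and pays the third-highest bid.
Bids in order: 56,800 (K) > 40,100 (I) > 35,800 (G) > 32,800 (J) > 25,200 (M) > 17,900 (L) > …
K wins; payment is bid #3 in the ranking = $35,800.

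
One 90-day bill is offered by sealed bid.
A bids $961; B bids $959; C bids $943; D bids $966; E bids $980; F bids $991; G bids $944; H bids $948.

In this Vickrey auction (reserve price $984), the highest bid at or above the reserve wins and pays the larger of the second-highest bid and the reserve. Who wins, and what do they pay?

Sorting bids: 991 (F) > 980 (E) > 966 (D) > 961 (A) > 959 (B) > 948 (H) > …
F has the top bid at or above the reserve ($991).
max(second-highest $980, reserve $984) = $984.

F pays $984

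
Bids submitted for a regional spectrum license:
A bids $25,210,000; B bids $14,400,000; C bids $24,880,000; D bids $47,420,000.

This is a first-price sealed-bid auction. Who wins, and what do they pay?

Bids ranked: 47,420,000 (D) > 25,210,000 (A) > 24,880,000 (C) > 14,400,000 (B)
D has the highest bid and pays exactly that: $47,420,000.

D pays $47,420,000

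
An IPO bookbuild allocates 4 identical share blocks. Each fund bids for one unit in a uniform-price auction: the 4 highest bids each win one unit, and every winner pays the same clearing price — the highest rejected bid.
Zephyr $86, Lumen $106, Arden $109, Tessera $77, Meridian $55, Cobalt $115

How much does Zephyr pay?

Zephyr pays $77

Sorting: 115 (Cobalt), 109 (Arden), 106 (Lumen), 86 (Zephyr), 77 (Tessera), 55 (Meridian)
The 4 highest are Cobalt, Arden, Lumen, Zephyr.
Clearing price = highest rejected bid = $77.
Zephyr wins → pays $77.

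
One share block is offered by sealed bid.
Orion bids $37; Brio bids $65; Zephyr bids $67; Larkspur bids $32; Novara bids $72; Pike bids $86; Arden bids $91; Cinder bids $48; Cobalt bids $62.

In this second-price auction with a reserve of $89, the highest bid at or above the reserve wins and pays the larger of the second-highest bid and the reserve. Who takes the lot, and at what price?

Sorting bids: 91 (Arden) > 86 (Pike) > 72 (Novara) > 67 (Zephyr) > 65 (Brio) > 62 (Cobalt) > …
Highest eligible bid: Arden at $91.
max(second-highest $86, reserve $89) = $89.

Arden pays $89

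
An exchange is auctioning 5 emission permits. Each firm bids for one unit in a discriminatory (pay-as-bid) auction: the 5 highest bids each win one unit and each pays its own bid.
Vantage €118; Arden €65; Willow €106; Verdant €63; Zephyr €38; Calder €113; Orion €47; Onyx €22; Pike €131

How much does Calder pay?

Calder pays €113

Ordering the bids: 131 (Pike), 118 (Vantage), 113 (Calder), 106 (Willow), 65 (Arden), 63 (Verdant), 47 (Orion), …
Top 5: Pike, Vantage, Calder, Willow, Arden.
Calder wins → own bid €113.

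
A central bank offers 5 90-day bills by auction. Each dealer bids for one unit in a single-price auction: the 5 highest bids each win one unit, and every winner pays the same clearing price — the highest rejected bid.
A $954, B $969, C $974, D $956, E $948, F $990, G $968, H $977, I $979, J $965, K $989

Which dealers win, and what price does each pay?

Bids ranked high→low: 990 (F), 989 (K), 979 (I), 977 (H), 974 (C), 969 (B), 968 (G), …
Top 5: F, K, I, H, C.
First losing bid is B's $969, which sets the uniform price.

F, K, I, H, C; each pays $969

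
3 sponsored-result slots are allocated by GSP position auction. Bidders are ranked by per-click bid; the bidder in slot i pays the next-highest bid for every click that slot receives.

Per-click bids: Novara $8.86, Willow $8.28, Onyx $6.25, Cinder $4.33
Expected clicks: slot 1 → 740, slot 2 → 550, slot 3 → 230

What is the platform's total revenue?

Total revenue: $10560.60

Per-click bids in order: $8.86 (Novara) > $8.28 (Willow) > $6.25 (Onyx) > $4.33 (Cinder)
Slot 1: Novara pays $8.28 × 740 = $6127.20
Slot 2: Willow pays $6.25 × 550 = $3437.50
Slot 3: Onyx pays $4.33 × 230 = $995.90
Total = $10560.60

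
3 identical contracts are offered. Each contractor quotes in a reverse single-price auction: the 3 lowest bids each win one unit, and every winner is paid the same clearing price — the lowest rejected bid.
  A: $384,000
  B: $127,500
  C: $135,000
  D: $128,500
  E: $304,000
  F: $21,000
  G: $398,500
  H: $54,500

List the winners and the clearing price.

Ordering the bids: 21,000 (F), 54,500 (H), 127,500 (B), 128,500 (D), 135,000 (C), …
Lowest 3: F, H, B.
Lowest unsuccessful bid: $128,500 → clearing price.

F, H, B; each is paid $128,500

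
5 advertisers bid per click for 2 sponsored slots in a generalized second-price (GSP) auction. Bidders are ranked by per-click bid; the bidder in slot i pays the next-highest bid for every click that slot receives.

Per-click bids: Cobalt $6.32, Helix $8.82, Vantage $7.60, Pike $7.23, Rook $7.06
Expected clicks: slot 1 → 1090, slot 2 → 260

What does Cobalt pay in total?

Cobalt pays $0.00

Per-click bids in order: $8.82 (Helix) > $7.60 (Vantage) > $7.23 (Pike) > …
Cobalt ranks below slot 2 → no slot, pays nothing.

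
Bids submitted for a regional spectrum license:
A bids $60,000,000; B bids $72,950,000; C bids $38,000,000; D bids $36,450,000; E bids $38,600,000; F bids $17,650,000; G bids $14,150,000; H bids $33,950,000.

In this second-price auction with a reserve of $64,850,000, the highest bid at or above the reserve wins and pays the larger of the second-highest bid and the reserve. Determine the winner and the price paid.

B pays $64,850,000

Second-price auction with a reserve of $64,850,000: the highest bid at or above the reserve wins and pays the larger of the second-highest bid and the reserve.
Bids ranked: 72,950,000 (B) > 60,000,000 (A) > 38,600,000 (E) > 38,000,000 (C) > 36,450,000 (D) > 33,950,000 (H) > …
Highest eligible bid: B at $72,950,000.
max(second-highest $60,000,000, reserve $64,850,000) = $64,850,000.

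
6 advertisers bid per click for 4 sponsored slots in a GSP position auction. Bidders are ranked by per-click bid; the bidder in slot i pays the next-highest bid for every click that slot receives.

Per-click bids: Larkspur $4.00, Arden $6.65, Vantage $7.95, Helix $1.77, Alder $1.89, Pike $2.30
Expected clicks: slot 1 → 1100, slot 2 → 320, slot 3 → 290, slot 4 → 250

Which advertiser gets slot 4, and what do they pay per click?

Per-click bids in order: $7.95 (Vantage) > $6.65 (Arden) > $4.00 (Larkspur) > $2.30 (Pike) > $1.89 (Alder) > …
Slot 4 goes to the fourth-ranked bidder, Pike, who pays the next bid down: $1.89/click.

Pike; $1.89 per click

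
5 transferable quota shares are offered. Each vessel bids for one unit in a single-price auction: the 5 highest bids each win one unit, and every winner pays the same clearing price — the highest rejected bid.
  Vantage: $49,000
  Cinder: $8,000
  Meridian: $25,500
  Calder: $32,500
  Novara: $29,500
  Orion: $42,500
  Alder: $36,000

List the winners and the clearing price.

Vantage, Orion, Alder, Calder, Novara; each pays $25,500

Sorting: 49,000 (Vantage), 42,500 (Orion), 36,000 (Alder), 32,500 (Calder), 29,500 (Novara), 25,500 (Meridian), 8,000 (Cinder)
Top 5: Vantage, Orion, Alder, Calder, Novara.
First losing bid is Meridian's $25,500, which sets the uniform price.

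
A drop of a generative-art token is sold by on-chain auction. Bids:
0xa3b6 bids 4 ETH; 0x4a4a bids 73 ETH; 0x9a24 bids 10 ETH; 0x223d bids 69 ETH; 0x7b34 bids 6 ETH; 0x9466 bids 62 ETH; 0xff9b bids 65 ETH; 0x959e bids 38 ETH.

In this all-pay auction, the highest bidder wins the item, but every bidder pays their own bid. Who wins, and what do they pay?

Rule: the highest bidder wins the item, but every bidder pays their own bid.
Bids in order: 73 (0x4a4a) > 69 (0x223d) > 65 (0xff9b) > 62 (0x9466) > 38 (0x959e) > 10 (0x9a24) > …
0x4a4a is highest and takes the item; every bidder forfeits their bid.

0x4a4a pays 73 ETH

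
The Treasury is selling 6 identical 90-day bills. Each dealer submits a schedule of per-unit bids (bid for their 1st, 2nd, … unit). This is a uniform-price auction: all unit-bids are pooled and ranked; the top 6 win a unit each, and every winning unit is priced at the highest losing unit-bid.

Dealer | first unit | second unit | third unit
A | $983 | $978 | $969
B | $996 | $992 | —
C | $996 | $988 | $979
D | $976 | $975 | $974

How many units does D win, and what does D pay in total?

D: 0 units, pays $0

Merging the schedules and taking the best 6: 996 (B-1), 996 (C-1), 992 (B-2), 988 (C-2), 983 (A-1), 979 (C-3)
First bid not allocated: $978.
D wins 0 unit(s) at $978 each.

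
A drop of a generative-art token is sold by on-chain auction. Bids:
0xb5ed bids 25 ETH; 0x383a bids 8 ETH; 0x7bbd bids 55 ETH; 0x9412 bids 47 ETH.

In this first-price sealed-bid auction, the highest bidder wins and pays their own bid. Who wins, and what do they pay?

First-price sealed-bid auction: the highest bidder wins and pays their own bid.
Sorting bids: 55 (0x7bbd) > 47 (0x9412) > 25 (0xb5ed) > 8 (0x383a)
First-price: 0x7bbd pays what they bid, 55 ETH.

0x7bbd pays 55 ETH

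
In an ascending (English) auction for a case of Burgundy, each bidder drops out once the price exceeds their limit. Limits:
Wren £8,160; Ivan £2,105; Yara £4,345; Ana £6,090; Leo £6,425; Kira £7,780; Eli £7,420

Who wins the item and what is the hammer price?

Limits ranked: 8,160 (Wren) > 7,780 (Kira) > 7,420 (Eli) > 6,425 (Leo) > 6,090 (Ana) > 4,345 (Yara) > …
Once the price passes £7,780, only Wren is left; the hammer falls at Kira's limit of £7,780.

Wren wins at £7,780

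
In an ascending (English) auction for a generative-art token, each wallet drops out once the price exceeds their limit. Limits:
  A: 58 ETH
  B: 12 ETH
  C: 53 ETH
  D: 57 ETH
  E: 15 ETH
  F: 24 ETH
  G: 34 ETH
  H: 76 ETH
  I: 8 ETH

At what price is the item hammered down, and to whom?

Sorting limits: 76 (H) > 58 (A) > 57 (D) > 53 (C) > 34 (G) > 24 (F) > …
A is the last rival to drop out, at 58 ETH; H remains and wins at that price.

H wins at 58 ETH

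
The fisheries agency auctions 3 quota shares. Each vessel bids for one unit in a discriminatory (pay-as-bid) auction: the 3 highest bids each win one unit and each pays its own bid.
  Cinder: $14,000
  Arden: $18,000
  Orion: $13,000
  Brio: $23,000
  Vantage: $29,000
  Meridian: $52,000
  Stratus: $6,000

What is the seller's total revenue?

Ordering the bids: 52,000 (Meridian), 29,000 (Vantage), 23,000 (Brio), 18,000 (Arden), 14,000 (Cinder), …
The 3 highest are Meridian, Vantage, Brio.
Total revenue = 52,000 + 29,000 + 23,000 = $104,000.

Total revenue: $104,000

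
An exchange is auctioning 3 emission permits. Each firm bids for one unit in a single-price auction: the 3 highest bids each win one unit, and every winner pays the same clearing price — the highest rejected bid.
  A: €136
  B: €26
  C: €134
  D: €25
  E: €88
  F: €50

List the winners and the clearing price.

Sorting: 136 (A), 134 (C), 88 (E), 50 (F), 26 (B), …
Winners (3 units): A, C, E.
First losing bid is F's €50, which sets the uniform price.

A, C, E; each pays €50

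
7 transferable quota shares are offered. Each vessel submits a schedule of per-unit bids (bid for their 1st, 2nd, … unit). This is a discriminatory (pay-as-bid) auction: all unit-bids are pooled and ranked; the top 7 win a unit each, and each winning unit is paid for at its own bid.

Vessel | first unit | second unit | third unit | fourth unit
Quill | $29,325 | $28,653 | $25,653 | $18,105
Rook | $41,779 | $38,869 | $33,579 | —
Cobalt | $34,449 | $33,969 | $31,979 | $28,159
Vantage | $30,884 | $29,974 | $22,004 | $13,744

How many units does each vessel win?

Merging the schedules and taking the best 7: 41,779 (Rook-1), 38,869 (Rook-2), 34,449 (Cobalt-1), 33,969 (Cobalt-2), 33,579 (Rook-3), 31,979 (Cobalt-3), 30,884 (Vantage-1)
Next rejected bid: $29,974 (not a price — pay-as-bid).
Allocation: Cobalt 3, Rook 3, Vantage 1.

Cobalt 3, Rook 3, Vantage 1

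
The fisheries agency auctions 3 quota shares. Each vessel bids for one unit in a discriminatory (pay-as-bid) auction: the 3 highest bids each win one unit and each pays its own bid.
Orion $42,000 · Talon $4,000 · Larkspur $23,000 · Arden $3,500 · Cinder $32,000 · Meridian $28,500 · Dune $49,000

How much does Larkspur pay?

Larkspur pays $0

Ordering the bids: 49,000 (Dune), 42,000 (Orion), 32,000 (Cinder), 28,500 (Meridian), 23,000 (Larkspur), …
The 3 highest are Dune, Orion, Cinder.
Larkspur does not win → $0.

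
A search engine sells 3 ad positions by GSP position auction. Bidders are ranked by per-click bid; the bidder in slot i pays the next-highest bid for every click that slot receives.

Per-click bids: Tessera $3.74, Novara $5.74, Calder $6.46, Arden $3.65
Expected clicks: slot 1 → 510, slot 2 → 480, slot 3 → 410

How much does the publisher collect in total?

Total revenue: $6219.10

Ranked by bid: $6.46 (Calder) > $5.74 (Novara) > $3.74 (Tessera) > $3.65 (Arden)
Slot 1: Calder pays $5.74 × 510 = $2927.40
Slot 2: Novara pays $3.74 × 480 = $1795.20
Slot 3: Tessera pays $3.65 × 410 = $1496.50
Total = $6219.10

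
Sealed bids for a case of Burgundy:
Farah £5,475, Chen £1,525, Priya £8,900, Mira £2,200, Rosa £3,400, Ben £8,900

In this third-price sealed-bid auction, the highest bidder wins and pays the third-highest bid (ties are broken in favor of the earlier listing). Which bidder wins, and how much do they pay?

Third-price sealed-bid auction: the highest bidder wins and pays the third-highest bid.
Sorting bids: 8,900 (Priya) > 8,900 (Ben) > 5,475 (Farah) > 3,400 (Rosa) > 2,200 (Mira) > 1,525 (Chen)
Priya and Ben tie at £8,900; tie-break gives it to Priya.
Priya wins; payment is bid #3 in the ranking = £5,475.

Priya pays £5,475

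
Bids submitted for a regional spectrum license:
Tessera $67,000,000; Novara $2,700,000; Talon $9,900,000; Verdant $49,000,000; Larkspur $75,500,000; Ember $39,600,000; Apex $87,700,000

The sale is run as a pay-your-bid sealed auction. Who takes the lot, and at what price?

Apex pays $87,700,000

Bids ranked: 87,700,000 (Apex) > 75,500,000 (Larkspur) > 67,000,000 (Tessera) > 49,000,000 (Verdant) > 39,600,000 (Ember) > 9,900,000 (Talon) > …
First-price: Apex pays what they bid, $87,700,000.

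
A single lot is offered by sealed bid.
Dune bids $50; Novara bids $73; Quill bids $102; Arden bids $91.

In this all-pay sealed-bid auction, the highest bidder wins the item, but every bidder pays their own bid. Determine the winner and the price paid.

Bids in order: 102 (Quill) > 91 (Arden) > 73 (Novara) > 50 (Dune)
Quill wins with the top bid; all bids are sunk regardless.

Quill pays $102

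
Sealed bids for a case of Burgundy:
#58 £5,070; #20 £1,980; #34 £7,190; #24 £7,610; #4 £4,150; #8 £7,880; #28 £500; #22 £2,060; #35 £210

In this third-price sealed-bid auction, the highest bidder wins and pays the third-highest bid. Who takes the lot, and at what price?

Sorting bids: 7,880 (#8) > 7,610 (#24) > 7,190 (#34) > 5,070 (#58) > 4,150 (#4) > 2,060 (#22) > …
#8 wins; payment is bid #3 in the ranking = £7,190.

#8 pays £7,190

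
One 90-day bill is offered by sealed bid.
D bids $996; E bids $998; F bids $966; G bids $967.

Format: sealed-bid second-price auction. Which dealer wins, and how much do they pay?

Sorting bids: 998 (E) > 996 (D) > 967 (G) > 966 (F)
Second-price: E pays D's bid of $996.

E pays $996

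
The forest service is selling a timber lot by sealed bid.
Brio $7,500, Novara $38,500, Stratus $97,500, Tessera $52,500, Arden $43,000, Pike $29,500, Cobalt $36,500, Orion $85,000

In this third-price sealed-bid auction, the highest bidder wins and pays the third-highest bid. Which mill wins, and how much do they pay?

Sorting bids: 97,500 (Stratus) > 85,000 (Orion) > 52,500 (Tessera) > 43,000 (Arden) > 38,500 (Novara) > 36,500 (Cobalt) > …
Stratus is highest; pays the third-highest bid, $52,500.

Stratus pays $52,500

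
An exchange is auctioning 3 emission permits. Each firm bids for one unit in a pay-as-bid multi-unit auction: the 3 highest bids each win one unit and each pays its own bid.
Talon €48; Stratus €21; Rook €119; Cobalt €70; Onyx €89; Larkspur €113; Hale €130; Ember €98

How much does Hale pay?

Sorting: 130 (Hale), 119 (Rook), 113 (Larkspur), 98 (Ember), 89 (Onyx), …
Winners (3 units): Hale, Rook, Larkspur.
Hale wins → own bid €130.

Hale pays €130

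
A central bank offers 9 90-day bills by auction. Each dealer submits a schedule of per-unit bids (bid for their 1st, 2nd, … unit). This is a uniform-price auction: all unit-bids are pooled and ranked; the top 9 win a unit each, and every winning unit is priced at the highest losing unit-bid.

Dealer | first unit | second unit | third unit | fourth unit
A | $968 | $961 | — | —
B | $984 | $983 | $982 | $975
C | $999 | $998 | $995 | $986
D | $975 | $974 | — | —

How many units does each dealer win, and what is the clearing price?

B 4, C 4, D 1; clearing price $974

All unit-bids, highest first — top 9: 999 (C-1), 998 (C-2), 995 (C-3), 986 (C-4), 984 (B-1), 983 (B-2), 982 (B-3), 975 (B-4), 975 (D-1)
First bid not allocated: $974.
Allocation: B 4, C 4, D 1.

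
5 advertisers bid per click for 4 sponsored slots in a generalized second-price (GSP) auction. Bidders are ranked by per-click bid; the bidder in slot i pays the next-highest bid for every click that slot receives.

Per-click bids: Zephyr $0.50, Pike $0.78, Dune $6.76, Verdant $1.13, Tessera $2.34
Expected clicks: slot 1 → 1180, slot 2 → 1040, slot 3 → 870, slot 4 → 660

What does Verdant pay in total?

Per-click bids in order: $6.76 (Dune) > $2.34 (Tessera) > $1.13 (Verdant) > $0.78 (Pike) > $0.50 (Zephyr)
Verdant holds slot 3 → pays next bid $0.78 × 870 clicks = $678.60.

Verdant pays $678.60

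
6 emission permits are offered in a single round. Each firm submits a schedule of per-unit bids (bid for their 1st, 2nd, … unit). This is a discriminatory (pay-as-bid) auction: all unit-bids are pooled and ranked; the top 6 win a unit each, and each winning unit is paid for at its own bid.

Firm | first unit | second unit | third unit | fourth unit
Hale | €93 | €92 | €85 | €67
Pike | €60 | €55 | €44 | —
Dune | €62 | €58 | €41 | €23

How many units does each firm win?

All unit-bids, highest first — top 6: 93 (Hale-1), 92 (Hale-2), 85 (Hale-3), 67 (Hale-4), 62 (Dune-1), 60 (Pike-1)
Next rejected bid: €58 (not a price — pay-as-bid).
Allocation: Dune 1, Hale 4, Pike 1.

Dune 1, Hale 4, Pike 1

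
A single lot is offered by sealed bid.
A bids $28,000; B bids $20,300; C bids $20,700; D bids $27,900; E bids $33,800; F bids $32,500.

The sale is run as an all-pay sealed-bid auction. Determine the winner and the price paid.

E pays $33,800

All-pay sealed-bid auction: the highest bidder wins the item, but every bidder pays their own bid.
Sorting bids: 33,800 (E) > 32,500 (F) > 28,000 (A) > 27,900 (D) > 20,700 (C) > 20,300 (B)
E is highest and takes the item; every bidder forfeits their bid.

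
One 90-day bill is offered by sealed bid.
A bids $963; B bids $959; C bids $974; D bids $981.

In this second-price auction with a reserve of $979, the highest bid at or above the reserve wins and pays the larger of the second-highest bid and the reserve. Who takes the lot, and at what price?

Sorting bids: 981 (D) > 974 (C) > 963 (A) > 959 (B)
Highest eligible bid: D at $981.
max(second-highest $974, reserve $979) = $979.

D pays $979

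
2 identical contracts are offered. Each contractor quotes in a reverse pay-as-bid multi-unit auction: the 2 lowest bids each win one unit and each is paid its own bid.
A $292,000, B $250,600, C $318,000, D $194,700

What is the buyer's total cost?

Total cost: $445,300

Bids ranked low→high: 194,700 (D), 250,600 (B), 292,000 (A), 318,000 (C)
Winners (2 units): D, B.
Total cost = 194,700 + 250,600 = $445,300.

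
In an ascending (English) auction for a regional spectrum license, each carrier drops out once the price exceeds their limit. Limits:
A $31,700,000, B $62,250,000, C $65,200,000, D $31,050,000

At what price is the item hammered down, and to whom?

Rule: the price rises until one bidder remains; the winner pays the price at which the last rival dropped out.
Sorting limits: 65,200,000 (C) > 62,250,000 (B) > 31,700,000 (A) > 31,050,000 (D)
Once the price passes $62,250,000, only C is left; the hammer falls at B's limit of $62,250,000.

C wins at $62,250,000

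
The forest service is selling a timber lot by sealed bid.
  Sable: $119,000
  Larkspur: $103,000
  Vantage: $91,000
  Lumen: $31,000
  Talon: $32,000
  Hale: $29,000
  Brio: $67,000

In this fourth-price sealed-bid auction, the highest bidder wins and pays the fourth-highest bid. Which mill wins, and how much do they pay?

Rule: the highest bidder wins and pays the fourth-highest bid.
Bids ranked: 119,000 (Sable) > 103,000 (Larkspur) > 91,000 (Vantage) > 67,000 (Brio) > 32,000 (Talon) > 31,000 (Lumen) > …
Sable is highest; pays the fourth-highest bid, $67,000.

Sable pays $67,000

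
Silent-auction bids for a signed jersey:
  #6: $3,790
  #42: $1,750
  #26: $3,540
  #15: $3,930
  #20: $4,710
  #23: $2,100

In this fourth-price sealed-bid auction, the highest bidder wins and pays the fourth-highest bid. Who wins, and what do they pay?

Bids ranked: 4,710 (#20) > 3,930 (#15) > 3,790 (#6) > 3,540 (#26) > 2,100 (#23) > 1,750 (#42)
#20 wins; payment is bid #4 in the ranking = $3,540.

#20 pays $3,540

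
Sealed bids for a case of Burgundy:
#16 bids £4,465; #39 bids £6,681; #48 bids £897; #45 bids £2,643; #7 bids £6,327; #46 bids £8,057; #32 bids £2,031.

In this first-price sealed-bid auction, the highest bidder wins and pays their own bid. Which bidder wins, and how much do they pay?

First-price sealed-bid auction: the highest bidder wins and pays their own bid.
Bids in order: 8,057 (#46) > 6,681 (#39) > 6,327 (#7) > 4,465 (#16) > 2,643 (#45) > 2,031 (#32) > …
#46 is highest → pays own bid, £8,057.

#46 pays £8,057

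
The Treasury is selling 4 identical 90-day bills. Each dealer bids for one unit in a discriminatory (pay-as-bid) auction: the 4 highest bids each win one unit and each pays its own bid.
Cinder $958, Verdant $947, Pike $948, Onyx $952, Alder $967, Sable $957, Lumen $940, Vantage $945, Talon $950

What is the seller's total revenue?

Ordering the bids: 967 (Alder), 958 (Cinder), 957 (Sable), 952 (Onyx), 950 (Talon), 948 (Pike), …
The 4 highest are Alder, Cinder, Sable, Onyx.
Total revenue = 967 + 958 + 957 + 952 = $3,834.

Total revenue: $3,834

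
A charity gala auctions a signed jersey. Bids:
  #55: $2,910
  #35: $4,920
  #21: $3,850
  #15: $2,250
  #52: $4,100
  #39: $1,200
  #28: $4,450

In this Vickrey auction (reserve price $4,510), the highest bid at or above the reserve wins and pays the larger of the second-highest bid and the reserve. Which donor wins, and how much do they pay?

#35 pays $4,510

Sorting bids: 4,920 (#35) > 4,450 (#28) > 4,100 (#52) > 3,850 (#21) > 2,910 (#55) > 2,250 (#15) > …
#35 has the top bid at or above the reserve ($4,920).
max(second-highest $4,450, reserve $4,510) = $4,510.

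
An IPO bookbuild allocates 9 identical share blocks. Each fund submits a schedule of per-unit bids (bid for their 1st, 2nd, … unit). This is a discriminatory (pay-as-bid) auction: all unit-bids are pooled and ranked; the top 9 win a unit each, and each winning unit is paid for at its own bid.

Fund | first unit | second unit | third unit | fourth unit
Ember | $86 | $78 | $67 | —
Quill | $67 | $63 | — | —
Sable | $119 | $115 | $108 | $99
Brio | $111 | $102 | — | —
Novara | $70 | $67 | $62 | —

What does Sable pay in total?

Sable pays $441

Pooled unit-bids ranked (top 9): 119 (Sable-1), 115 (Sable-2), 111 (Brio-1), 108 (Sable-3), 102 (Brio-2), 99 (Sable-4), 86 (Ember-1), 78 (Ember-2), 70 (Novara-1)
Next rejected bid: $67 (not a price — pay-as-bid).
Sable's winning unit-bids: 119 + 115 + 108 + 99 = $441.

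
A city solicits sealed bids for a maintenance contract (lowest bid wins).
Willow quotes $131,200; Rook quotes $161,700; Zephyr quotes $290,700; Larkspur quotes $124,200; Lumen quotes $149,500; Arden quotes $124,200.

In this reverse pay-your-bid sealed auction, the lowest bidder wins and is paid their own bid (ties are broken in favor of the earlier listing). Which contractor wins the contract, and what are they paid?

Bids in order: 124,200 (Larkspur) < 124,200 (Arden) < 131,200 (Willow) < 149,500 (Lumen) < 161,700 (Rook) < 290,700 (Zephyr)
Tie at $124,200 → Larkspur wins by tie-break.
Larkspur is lowest → is paid own bid, $124,200.

Larkspur is paid $124,200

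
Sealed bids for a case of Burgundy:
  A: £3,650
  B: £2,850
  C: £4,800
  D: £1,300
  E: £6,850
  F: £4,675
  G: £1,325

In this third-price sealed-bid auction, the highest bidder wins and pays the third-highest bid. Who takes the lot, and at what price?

Bids in order: 6,850 (E) > 4,800 (C) > 4,675 (F) > 3,650 (A) > 2,850 (B) > 1,325 (G) > …
E wins; payment is bid #3 in the ranking = £4,675.

E pays £4,675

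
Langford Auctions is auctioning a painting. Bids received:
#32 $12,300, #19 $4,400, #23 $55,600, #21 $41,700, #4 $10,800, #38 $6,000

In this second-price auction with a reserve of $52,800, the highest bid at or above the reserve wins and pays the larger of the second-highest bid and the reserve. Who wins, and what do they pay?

Bids in order: 55,600 (#23) > 41,700 (#21) > 12,300 (#32) > 10,800 (#4) > 6,000 (#38) > 4,400 (#19)
Highest eligible bid: #23 at $55,600.
max(second-highest $41,700, reserve $52,800) = $52,800.

#23 pays $52,800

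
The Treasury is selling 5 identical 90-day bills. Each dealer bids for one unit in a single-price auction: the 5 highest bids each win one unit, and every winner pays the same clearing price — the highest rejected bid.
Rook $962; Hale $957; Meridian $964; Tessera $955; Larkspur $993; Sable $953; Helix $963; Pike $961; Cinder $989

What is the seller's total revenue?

Sorting: 993 (Larkspur), 989 (Cinder), 964 (Meridian), 963 (Helix), 962 (Rook), 961 (Pike), 957 (Hale), …
Top 5: Larkspur, Cinder, Meridian, Helix, Rook.
Clearing price = highest rejected bid = $961.
Total revenue = 5 × $961 = $4,805.

Total revenue: $4,805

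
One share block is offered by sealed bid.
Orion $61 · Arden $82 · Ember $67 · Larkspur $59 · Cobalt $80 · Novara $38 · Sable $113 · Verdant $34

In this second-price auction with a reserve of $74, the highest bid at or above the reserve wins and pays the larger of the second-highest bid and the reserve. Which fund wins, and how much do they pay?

Sable pays $82

Bids in order: 113 (Sable) > 82 (Arden) > 80 (Cobalt) > 67 (Ember) > 61 (Orion) > 59 (Larkspur) > …
Highest eligible bid: Sable at $113.
max(second-highest $82, reserve $74) = $82; the reserve does not bind.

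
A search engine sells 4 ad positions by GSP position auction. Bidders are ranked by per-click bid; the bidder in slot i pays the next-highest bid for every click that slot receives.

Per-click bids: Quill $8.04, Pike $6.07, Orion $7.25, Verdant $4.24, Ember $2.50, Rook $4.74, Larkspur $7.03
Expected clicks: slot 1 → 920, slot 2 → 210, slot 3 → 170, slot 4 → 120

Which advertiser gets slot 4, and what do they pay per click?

Ranked by bid: $8.04 (Quill) > $7.25 (Orion) > $7.03 (Larkspur) > $6.07 (Pike) > $4.74 (Rook) > …
Slot 4 goes to the fourth-ranked bidder, Pike, who pays the next bid down: $4.74/click.

Pike; $4.74 per click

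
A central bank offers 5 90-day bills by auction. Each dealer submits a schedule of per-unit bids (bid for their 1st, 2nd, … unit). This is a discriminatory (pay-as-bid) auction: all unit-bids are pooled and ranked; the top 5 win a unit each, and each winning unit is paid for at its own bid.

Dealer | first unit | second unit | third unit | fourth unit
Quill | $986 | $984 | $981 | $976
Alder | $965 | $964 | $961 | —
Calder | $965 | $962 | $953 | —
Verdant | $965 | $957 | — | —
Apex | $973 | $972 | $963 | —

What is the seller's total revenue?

Pooled unit-bids ranked (top 5): 986 (Quill-1), 984 (Quill-2), 981 (Quill-3), 976 (Quill-4), 973 (Apex-1)
Next rejected bid: $972 (not a price — pay-as-bid).
Each winning unit pays its own bid.
Revenue = 986 + 984 + 981 + 976 + 973 = $4,900.

Total revenue: $4,900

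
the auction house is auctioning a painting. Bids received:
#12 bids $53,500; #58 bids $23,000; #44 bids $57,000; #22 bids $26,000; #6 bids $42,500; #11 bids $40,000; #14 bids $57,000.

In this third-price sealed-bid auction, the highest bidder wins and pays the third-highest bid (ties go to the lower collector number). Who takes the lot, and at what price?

#14 pays $53,500

Rule: the highest bidder wins and pays the third-highest bid.
Bids ranked: 57,000 (#14) > 57,000 (#44) > 53,500 (#12) > 42,500 (#6) > 40,000 (#11) > 26,000 (#22) > …
#14 and #44 tie at $57,000; tie-break gives it to #14.
#14 is highest; pays the third-highest bid, $53,500.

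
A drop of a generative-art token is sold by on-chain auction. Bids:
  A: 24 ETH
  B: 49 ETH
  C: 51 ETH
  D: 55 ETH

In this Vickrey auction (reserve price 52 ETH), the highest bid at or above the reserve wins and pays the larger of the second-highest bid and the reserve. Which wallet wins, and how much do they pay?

Bids in order: 55 (D) > 51 (C) > 49 (B) > 24 (A)
D has the top bid at or above the reserve (55 ETH).
max(second-highest 51 ETH, reserve 52 ETH) = 52 ETH.

D pays 52 ETH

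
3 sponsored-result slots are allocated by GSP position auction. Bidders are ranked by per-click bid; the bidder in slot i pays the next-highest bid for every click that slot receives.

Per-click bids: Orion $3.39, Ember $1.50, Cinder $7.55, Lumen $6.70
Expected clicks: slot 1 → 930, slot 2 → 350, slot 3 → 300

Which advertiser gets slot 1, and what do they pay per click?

Cinder; $6.70 per click

Sorting advertisers: $7.55 (Cinder) > $6.70 (Lumen) > $3.39 (Orion) > $1.50 (Ember)
Slot 1 goes to the first-ranked bidder, Cinder, who pays the next bid down: $6.70/click.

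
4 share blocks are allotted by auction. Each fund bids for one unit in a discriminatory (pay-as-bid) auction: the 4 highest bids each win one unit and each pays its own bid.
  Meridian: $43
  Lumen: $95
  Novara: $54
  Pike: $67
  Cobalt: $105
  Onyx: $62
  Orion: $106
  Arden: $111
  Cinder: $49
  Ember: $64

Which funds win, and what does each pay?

Arden $111, Orion $106, Cobalt $105, Lumen $95

Ordering the bids: 111 (Arden), 106 (Orion), 105 (Cobalt), 95 (Lumen), 67 (Pike), 64 (Ember), …
Winners (4 units): Arden, Orion, Cobalt, Lumen.
Each winner pays its own bid: Arden $111, Orion $106, Cobalt $105, Lumen $95.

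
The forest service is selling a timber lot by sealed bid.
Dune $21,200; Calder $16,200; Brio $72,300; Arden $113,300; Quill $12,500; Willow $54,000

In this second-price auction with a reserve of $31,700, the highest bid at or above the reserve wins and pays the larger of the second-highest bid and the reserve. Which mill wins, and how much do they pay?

Arden pays $72,300

Sorting bids: 113,300 (Arden) > 72,300 (Brio) > 54,000 (Willow) > 21,200 (Dune) > 16,200 (Calder) > 12,500 (Quill)
Highest eligible bid: Arden at $113,300.
Second-highest bid $72,300 exceeds the reserve $31,700 → payment $72,300.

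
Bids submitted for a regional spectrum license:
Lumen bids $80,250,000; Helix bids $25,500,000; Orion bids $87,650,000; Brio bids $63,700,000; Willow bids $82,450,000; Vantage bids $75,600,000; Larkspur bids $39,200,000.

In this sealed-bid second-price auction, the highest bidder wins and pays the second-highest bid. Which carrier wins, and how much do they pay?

Bids ranked: 87,650,000 (Orion) > 82,450,000 (Willow) > 80,250,000 (Lumen) > 75,600,000 (Vantage) > 63,700,000 (Brio) > 39,200,000 (Larkspur) > …
Orion is highest; pays the second-highest bid, $82,450,000.

Orion pays $82,450,000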